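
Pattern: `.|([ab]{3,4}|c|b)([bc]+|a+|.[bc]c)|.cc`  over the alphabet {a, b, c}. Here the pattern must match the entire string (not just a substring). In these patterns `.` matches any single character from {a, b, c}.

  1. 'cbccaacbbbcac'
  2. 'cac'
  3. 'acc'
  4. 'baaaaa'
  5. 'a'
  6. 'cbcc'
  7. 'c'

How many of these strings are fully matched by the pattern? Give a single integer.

1 → no match
2. 'cac' → no match
3. 'acc' → match
4. 'baaaaa' → match
5. 'a' → match
6. 'cbcc' → match
7. 'c' → match
Total matched: 5

5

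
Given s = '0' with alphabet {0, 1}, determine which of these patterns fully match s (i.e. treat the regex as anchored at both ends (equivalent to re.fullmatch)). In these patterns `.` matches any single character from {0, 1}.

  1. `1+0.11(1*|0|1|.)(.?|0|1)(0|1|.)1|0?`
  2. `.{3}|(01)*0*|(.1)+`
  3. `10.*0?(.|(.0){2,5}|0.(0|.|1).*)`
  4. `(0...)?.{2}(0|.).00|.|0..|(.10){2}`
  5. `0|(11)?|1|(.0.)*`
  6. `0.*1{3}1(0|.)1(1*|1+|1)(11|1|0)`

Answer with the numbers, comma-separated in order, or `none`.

1 → match
2 → match
3 → no match — must start with '10'
4 → match
5 → match
6 → no match

1, 2, 4, 5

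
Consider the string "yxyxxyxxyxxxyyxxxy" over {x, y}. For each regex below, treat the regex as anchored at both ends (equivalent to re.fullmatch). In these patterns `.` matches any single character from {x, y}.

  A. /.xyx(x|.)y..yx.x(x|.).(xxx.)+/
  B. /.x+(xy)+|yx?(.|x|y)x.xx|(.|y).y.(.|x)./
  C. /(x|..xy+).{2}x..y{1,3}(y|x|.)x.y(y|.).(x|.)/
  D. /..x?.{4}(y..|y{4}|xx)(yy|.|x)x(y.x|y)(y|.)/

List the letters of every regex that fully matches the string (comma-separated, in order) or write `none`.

A

A → match
B → no match
C → no match
D → no match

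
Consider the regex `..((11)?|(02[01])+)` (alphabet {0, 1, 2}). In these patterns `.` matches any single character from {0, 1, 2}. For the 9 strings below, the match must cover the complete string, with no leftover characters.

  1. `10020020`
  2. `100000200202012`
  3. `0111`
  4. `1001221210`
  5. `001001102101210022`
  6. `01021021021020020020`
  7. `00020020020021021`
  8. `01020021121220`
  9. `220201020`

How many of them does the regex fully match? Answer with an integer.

4

1. `10020020` → match
2 → no match
3. `0111` → match
4. `1001221210` → no match
5 → no match
6 → match
7 → match
8 → no match
9. `220201020` → no match
Total matched: 4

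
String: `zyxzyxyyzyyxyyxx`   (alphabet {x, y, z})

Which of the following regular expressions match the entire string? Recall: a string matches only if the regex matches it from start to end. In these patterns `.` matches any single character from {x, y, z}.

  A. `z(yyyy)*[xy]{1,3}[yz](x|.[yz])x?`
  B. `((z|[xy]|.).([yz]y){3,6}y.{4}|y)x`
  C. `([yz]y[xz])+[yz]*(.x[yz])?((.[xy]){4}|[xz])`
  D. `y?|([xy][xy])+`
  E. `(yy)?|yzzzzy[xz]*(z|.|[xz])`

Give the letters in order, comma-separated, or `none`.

C

A → no match
B → no match
C → match
D → no match
E → no match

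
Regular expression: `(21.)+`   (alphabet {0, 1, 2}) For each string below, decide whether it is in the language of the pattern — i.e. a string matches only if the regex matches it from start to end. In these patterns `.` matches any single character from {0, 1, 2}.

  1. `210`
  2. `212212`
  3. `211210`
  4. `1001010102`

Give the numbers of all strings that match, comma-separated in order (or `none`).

1 → match
2 → match
3 → match
4 → no match — must start with `21`

1, 2, 3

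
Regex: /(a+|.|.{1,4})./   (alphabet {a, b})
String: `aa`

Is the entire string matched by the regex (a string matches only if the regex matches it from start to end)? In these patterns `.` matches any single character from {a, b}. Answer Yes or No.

Yes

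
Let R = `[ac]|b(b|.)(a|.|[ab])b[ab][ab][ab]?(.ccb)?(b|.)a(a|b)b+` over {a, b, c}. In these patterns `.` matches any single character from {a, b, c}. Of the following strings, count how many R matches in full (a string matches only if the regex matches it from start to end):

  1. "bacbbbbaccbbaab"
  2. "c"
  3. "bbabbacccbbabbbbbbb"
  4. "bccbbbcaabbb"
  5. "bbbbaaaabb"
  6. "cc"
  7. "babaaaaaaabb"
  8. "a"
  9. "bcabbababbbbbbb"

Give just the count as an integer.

1 → match
2. "c" → match
3 → match
4. "bccbbbcaabbb" → match
5. "bbbbaaaabb" → match
6. "cc" → no match
7. "babaaaaaaabb" → no match
8. "a" → match
9 → match
Total matched: 7

7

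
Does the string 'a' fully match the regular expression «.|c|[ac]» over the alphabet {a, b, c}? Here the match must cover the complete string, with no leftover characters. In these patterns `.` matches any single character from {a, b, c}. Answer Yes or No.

Yes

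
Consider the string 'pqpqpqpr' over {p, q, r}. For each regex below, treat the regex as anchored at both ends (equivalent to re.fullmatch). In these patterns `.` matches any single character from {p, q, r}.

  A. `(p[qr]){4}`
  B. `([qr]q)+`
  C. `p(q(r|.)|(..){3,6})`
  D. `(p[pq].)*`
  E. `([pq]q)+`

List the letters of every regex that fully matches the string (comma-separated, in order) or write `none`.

A → match
B → no match — must end with 'q'
C → no match
D → no match
E → no match — must end with 'q'

A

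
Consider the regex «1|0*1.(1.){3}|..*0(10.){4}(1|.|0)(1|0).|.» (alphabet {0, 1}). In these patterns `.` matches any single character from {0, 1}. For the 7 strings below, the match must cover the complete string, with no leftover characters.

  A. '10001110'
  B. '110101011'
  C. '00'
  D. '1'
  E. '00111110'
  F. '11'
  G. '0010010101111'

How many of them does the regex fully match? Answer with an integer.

A → no match
B → no match
C → no match
D → match
E → no match
F → no match
G → no match
Total matched: 1

1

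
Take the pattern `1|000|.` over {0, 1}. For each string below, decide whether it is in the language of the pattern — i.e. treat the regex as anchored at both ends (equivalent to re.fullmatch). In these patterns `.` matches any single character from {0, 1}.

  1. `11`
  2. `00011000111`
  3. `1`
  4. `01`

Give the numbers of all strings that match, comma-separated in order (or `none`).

1 → no match
2 → no match
3 → match
4 → no match

3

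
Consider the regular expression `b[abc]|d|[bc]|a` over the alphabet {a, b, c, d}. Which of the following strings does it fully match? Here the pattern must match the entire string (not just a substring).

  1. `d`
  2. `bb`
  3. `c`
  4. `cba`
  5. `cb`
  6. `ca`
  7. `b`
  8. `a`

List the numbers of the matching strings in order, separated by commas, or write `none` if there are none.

1, 2, 3, 7, 8

1 → match
2 → match
3 → match
4 → no match
5 → no match
6 → no match
7 → match
8 → match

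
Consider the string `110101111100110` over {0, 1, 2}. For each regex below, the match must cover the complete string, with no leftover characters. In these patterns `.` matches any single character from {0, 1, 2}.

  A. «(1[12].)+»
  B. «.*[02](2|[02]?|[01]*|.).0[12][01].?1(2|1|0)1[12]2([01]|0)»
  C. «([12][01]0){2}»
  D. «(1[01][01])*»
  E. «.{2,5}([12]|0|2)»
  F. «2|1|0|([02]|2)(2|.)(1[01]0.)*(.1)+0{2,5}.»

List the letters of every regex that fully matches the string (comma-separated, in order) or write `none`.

D

A → no match
B → no match
C → no match
D → match
E → no match
F → no match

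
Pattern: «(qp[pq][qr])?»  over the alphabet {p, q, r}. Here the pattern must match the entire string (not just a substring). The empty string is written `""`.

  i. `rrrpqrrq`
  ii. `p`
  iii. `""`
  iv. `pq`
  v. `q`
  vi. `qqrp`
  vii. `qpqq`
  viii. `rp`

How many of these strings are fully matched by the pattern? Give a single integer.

2

i → no match
ii → no match
iii → match
iv → no match
v → no match
vi → no match
vii → match
viii → no match
Total matched: 2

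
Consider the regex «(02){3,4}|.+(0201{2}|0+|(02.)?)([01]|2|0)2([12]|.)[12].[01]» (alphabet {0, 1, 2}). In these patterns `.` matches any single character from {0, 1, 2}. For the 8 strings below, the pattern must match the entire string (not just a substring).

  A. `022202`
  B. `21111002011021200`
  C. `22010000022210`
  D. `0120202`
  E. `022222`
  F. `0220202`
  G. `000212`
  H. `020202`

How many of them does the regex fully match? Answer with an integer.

A. `022202` → no match
B → match
C → match
D. `0120202` → no match
E. `022222` → no match
F. `0220202` → no match
G. `000212` → no match
H. `020202` → match
Total matched: 3

3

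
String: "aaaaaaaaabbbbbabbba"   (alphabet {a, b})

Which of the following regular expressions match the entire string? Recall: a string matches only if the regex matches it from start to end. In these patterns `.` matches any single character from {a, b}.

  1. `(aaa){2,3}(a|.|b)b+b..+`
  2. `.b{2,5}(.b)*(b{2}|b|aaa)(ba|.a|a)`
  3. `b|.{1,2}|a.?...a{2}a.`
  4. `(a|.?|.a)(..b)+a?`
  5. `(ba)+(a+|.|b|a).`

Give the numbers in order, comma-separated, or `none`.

1 → match
2 → no match
3 → no match
4 → no match
5 → no match — must start with "ba"

1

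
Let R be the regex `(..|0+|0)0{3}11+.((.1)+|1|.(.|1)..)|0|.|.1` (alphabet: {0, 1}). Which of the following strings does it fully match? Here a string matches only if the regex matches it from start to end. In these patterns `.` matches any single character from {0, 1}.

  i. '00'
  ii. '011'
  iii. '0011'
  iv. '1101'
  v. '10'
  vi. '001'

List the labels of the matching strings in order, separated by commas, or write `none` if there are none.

i → no match
ii → no match
iii → no match
iv → no match
v → no match
vi → no match

none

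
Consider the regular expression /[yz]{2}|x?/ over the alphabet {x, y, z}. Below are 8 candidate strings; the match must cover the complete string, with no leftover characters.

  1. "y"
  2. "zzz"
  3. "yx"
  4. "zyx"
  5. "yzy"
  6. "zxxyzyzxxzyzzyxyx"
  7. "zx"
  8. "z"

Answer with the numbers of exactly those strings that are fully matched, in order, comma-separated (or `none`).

none

1 → no match
2 → no match
3 → no match
4 → no match
5 → no match
6 → no match
7 → no match
8 → no match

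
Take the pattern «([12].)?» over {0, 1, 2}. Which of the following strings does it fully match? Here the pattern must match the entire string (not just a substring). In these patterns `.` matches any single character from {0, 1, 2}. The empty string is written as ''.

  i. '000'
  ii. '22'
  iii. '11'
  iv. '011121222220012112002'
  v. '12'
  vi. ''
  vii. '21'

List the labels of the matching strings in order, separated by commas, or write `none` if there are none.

ii, iii, v, vi, vii

i → no match
ii → match
iii → match
iv → no match
v → match
vi → match
vii → match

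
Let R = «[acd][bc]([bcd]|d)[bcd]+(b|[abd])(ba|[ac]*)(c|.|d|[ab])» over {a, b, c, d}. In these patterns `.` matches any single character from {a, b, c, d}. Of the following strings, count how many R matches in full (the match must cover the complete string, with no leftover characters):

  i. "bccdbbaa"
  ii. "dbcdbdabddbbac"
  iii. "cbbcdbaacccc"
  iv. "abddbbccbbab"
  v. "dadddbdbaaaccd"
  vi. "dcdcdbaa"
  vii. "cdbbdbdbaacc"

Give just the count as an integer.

i → no match
ii → no match
iii → match
iv → match
v → no match
vi → match
vii → no match
Total matched: 3

3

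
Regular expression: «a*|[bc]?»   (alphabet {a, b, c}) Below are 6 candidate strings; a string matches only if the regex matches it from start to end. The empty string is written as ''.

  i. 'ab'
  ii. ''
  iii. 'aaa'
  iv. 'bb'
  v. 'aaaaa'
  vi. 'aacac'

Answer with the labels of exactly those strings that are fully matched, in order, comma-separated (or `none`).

i → no match
ii → match
iii → match
iv → no match
v → match
vi → no match

ii, iii, v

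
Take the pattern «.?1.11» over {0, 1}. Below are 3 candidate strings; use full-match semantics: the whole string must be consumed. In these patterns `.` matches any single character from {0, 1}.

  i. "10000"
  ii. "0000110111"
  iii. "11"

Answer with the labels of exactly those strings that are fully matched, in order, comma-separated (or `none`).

i. "10000" → no match — must end with "11"
ii. "0000110111" → no match
iii. "11" → no match

none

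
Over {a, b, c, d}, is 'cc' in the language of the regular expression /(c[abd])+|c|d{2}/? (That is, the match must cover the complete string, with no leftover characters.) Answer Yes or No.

No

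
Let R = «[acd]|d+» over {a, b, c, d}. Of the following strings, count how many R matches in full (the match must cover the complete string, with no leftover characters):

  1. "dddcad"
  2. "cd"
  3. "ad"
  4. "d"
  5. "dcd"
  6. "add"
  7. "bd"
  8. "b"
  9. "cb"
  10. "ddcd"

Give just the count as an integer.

1. "dddcad" → no match
2. "cd" → no match
3. "ad" → no match
4. "d" → match
5. "dcd" → no match
6. "add" → no match
7. "bd" → no match
8. "b" → no match
9. "cb" → no match
10. "ddcd" → no match
Total matched: 1

1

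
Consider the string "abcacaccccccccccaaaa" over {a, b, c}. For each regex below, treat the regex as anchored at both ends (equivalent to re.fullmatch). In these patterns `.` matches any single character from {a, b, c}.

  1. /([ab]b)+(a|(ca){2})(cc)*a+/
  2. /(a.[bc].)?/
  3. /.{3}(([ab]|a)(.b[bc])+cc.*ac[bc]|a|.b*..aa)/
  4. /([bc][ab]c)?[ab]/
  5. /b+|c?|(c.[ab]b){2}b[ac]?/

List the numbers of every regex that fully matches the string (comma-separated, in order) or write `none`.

1 → match
2 → no match
3 → no match
4 → no match
5 → no match

1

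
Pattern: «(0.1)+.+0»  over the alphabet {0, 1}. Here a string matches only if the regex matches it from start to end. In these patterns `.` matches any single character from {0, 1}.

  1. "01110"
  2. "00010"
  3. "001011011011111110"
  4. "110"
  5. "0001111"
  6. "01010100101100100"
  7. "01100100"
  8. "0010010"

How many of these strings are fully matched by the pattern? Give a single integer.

1 → match
2 → no match
3 → match
4 → no match — must start with "0"
5 → no match — must end with "0"
6 → no match
7 → match
8 → match
Total matched: 4

4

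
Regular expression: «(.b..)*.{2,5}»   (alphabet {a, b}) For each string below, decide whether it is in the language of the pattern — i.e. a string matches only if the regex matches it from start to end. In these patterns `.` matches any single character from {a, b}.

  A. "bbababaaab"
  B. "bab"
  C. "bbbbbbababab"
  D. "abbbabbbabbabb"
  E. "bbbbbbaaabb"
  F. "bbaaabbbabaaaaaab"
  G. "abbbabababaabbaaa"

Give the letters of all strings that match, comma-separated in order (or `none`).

A → match
B → match
C → match
D → match
E → match
F → match
G → match

A, B, C, D, E, F, G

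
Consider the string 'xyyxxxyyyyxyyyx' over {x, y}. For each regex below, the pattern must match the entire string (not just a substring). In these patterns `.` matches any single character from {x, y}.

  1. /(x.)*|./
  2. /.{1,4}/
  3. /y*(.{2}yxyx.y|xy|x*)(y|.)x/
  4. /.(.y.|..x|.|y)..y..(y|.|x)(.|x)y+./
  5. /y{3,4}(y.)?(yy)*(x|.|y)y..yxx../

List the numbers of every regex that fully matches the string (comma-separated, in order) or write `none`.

1 → no match
2 → no match
3 → no match
4 → match
5 → no match — must start with 'y'

4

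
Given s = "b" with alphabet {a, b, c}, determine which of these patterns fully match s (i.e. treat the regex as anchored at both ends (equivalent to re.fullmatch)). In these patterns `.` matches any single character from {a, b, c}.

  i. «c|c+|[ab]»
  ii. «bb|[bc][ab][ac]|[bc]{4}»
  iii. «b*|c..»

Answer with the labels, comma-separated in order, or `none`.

i → match
ii → no match
iii → match

i, iii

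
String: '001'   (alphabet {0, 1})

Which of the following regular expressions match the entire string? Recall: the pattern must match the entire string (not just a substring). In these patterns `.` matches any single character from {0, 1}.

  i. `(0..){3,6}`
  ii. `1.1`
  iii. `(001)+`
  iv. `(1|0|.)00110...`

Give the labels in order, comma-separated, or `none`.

iii

i → no match
ii → no match — must start with '1'
iii → match
iv → no match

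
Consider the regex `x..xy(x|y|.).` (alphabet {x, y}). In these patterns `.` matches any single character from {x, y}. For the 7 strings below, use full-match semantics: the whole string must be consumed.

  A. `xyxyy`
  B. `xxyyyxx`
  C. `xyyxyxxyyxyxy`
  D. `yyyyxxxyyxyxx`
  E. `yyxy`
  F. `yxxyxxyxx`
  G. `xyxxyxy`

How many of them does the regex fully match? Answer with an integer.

A → no match
B → no match
C → no match
D → no match — must start with `x`
E → no match — must start with `x`
F → no match — must start with `x`
G → match
Total matched: 1

1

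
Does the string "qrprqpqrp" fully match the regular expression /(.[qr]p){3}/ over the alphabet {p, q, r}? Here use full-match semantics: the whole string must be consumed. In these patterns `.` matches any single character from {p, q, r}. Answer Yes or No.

Yes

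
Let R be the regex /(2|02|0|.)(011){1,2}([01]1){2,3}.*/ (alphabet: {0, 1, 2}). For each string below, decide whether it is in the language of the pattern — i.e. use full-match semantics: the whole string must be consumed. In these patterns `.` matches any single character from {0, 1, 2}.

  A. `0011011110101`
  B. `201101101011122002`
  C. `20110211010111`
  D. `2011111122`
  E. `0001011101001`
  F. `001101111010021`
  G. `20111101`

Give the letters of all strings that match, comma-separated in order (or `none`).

A → match
B → match
C → no match
D → match
E → no match
F → match
G → match

A, B, D, F, G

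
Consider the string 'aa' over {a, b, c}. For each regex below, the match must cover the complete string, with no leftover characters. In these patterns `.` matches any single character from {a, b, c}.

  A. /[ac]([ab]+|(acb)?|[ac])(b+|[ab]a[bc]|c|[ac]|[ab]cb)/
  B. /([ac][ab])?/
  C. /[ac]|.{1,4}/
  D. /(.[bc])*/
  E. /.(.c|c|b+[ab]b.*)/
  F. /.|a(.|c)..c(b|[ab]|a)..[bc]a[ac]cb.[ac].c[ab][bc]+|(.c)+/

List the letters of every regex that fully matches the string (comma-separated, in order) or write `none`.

A, B, C

A → match
B → match
C → match
D → no match
E → no match
F → no match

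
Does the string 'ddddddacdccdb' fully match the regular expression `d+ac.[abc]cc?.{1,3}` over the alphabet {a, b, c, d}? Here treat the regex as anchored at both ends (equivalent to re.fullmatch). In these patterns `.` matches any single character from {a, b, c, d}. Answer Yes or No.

Yes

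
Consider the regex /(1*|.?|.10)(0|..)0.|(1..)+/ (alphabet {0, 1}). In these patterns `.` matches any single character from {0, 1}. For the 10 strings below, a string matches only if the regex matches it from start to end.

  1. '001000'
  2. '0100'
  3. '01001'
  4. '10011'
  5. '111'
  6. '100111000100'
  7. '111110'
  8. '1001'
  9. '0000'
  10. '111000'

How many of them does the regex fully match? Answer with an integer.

1. '001000' → no match
2. '0100' → match
3. '01001' → match
4. '10011' → no match
5. '111' → match
6. '100111000100' → no match
7. '111110' → match
8. '1001' → match
9. '0000' → match
10. '111000' → match
Total matched: 7

7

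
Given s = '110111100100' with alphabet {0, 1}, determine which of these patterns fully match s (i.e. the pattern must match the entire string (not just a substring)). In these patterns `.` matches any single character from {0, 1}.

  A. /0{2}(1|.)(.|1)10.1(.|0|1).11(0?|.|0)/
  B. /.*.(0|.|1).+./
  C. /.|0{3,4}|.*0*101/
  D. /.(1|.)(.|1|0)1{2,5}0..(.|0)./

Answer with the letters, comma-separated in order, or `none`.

B, D

A → no match — must start with '0'
B → match
C → no match
D → match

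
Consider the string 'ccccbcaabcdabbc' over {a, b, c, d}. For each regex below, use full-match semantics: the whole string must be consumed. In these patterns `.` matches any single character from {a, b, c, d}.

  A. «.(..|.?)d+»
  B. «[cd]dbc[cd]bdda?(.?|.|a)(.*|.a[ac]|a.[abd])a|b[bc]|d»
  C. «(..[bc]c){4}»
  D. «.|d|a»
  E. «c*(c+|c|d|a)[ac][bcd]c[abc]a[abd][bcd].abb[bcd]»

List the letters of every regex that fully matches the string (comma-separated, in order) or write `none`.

E

A → no match — must end with 'd'
B → no match
C → no match
D → no match
E → match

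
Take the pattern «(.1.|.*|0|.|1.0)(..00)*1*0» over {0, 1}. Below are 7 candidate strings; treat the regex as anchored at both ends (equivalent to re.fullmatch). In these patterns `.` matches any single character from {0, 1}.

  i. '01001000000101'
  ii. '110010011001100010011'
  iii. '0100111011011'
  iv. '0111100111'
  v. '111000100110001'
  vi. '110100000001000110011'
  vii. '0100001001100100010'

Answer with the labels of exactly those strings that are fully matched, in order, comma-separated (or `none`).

i → no match — must end with '0'
ii → no match — must end with '0'
iii → no match — must end with '0'
iv. '0111100111' → no match — must end with '0'
v → no match — must end with '0'
vi → no match — must end with '0'
vii → match

vii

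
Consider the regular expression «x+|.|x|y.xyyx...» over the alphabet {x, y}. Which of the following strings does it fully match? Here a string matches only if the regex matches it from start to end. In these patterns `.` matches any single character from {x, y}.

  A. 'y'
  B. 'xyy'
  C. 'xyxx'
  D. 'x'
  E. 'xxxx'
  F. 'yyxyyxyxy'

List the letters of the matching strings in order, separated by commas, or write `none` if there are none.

A, D, E, F

A → match
B → no match
C → no match
D → match
E → match
F → match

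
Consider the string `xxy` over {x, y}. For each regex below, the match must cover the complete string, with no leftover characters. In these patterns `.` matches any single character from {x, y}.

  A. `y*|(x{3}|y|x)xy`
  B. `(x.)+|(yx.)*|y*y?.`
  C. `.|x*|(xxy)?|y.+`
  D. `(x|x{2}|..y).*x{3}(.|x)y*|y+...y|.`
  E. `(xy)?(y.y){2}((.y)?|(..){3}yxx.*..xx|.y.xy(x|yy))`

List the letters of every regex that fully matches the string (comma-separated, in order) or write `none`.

A, C

A → match
B → no match
C → match
D → no match
E → no match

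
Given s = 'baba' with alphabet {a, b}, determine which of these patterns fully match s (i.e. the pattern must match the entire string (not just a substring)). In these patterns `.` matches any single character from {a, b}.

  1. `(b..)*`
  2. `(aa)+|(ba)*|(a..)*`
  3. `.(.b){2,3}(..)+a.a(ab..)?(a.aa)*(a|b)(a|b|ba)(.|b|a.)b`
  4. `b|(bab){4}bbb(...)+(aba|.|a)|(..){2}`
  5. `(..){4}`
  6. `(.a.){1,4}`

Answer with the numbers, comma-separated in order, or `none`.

1 → no match
2 → match
3 → no match — must end with 'b'
4 → match
5 → no match
6 → no match

2, 4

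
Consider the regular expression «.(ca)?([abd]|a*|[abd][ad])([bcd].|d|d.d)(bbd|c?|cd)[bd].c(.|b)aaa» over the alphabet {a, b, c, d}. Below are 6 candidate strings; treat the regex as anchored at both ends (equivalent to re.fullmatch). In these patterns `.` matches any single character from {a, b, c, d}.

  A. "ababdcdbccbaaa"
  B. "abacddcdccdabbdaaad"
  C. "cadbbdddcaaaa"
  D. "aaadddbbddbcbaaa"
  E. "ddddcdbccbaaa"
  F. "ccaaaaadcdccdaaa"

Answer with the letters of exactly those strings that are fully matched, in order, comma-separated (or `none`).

A, C, D, E, F

A → match
B → no match — must end with "aaa"
C → match
D → match
E → match
F → match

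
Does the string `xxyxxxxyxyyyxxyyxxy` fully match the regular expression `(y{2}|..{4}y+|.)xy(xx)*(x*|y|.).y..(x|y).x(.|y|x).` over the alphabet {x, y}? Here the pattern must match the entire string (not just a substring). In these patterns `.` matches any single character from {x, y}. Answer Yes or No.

No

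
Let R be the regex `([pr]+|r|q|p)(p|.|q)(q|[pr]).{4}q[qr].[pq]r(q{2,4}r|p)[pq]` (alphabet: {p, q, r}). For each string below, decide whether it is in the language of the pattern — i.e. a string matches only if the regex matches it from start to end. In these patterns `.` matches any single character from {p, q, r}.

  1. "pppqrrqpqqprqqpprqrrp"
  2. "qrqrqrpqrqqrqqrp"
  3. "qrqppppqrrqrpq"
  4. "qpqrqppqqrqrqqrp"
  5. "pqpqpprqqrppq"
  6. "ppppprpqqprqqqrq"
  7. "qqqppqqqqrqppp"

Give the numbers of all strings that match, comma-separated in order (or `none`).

1 → no match
2 → match
3 → match
4 → match
5 → no match
6 → no match
7 → no match

2, 3, 4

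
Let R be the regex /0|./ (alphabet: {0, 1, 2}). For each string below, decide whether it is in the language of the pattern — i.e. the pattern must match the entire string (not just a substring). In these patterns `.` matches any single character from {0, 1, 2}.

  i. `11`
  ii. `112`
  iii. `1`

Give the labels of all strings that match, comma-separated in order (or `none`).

iii

i → no match
ii → no match
iii → match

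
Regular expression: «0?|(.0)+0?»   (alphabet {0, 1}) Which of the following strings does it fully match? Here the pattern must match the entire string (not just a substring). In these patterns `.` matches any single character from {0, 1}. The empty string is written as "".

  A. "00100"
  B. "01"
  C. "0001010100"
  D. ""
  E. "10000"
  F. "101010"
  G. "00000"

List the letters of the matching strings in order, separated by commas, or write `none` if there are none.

A, D, E, F, G

A. "00100" → match
B. "01" → no match
C. "0001010100" → no match
D. "" → match
E. "10000" → match
F. "101010" → match
G. "00000" → match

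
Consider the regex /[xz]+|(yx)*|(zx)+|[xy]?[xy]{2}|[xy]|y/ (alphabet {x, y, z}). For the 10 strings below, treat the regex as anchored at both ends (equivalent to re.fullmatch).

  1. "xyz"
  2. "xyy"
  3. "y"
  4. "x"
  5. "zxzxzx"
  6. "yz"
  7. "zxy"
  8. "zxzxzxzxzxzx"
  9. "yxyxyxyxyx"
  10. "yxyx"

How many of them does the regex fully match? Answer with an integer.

7

1 → no match
2 → match
3 → match
4 → match
5 → match
6 → no match
7 → no match
8 → match
9 → match
10 → match
Total matched: 7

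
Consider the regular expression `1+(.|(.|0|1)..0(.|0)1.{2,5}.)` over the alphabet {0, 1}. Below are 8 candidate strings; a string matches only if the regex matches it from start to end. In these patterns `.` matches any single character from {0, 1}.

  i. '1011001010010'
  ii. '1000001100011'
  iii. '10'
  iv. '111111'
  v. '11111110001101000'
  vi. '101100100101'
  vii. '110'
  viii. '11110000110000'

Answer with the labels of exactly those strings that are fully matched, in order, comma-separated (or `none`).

i, ii, iii, iv, v, vi, vii, viii

i → match
ii → match
iii. '10' → match
iv. '111111' → match
v → match
vi. '101100100101' → match
vii. '110' → match
viii → match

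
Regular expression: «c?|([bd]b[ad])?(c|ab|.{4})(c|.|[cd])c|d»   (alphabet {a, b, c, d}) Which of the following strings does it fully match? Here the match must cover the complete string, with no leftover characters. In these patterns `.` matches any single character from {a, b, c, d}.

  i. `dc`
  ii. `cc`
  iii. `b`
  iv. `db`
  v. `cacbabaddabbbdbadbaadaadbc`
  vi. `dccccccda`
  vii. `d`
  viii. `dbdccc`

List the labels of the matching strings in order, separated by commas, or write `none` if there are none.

i. `dc` → no match
ii. `cc` → no match
iii. `b` → no match
iv. `db` → no match
v → no match
vi. `dccccccda` → no match
vii. `d` → match
viii. `dbdccc` → match

vii, viii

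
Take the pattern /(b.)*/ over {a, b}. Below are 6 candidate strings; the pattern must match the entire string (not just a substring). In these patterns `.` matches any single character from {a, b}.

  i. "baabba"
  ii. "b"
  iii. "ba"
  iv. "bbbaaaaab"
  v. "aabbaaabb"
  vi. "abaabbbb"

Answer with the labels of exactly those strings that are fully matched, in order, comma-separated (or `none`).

iii

i → no match
ii → no match
iii → match
iv → no match
v → no match
vi → no match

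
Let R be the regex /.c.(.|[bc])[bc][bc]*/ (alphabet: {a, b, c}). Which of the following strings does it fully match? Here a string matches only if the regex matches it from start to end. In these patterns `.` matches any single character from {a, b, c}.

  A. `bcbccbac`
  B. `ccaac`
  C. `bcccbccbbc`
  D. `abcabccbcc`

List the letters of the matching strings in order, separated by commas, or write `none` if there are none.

A → no match
B → match
C → match
D → no match

B, C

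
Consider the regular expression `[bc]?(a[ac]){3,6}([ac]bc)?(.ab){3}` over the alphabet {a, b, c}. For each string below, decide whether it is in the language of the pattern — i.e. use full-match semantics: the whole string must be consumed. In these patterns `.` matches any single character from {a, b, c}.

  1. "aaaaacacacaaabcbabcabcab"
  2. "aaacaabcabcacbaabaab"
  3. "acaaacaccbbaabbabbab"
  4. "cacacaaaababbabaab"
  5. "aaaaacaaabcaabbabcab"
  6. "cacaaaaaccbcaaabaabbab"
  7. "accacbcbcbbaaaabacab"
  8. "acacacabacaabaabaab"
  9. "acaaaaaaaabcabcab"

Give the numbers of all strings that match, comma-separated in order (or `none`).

1 → match
2 → no match
3 → no match
4 → match
5 → match
6 → no match
7 → no match
8 → no match
9 → match

1, 4, 5, 9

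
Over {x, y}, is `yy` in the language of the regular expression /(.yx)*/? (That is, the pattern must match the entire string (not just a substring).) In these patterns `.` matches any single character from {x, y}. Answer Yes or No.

No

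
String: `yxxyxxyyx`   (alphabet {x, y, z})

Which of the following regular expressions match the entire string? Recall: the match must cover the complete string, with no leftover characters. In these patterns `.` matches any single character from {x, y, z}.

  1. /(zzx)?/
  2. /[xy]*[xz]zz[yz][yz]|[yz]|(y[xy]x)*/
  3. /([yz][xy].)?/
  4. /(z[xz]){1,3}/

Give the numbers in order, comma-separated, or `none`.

1 → no match
2 → match
3 → no match
4 → no match — must start with `z`

2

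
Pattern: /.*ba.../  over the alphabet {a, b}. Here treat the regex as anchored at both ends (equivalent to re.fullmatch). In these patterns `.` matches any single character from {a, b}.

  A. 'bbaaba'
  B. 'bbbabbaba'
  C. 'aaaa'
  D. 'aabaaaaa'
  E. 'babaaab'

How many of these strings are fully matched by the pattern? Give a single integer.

A → match
B → no match
C → no match
D → no match
E → match
Total matched: 2

2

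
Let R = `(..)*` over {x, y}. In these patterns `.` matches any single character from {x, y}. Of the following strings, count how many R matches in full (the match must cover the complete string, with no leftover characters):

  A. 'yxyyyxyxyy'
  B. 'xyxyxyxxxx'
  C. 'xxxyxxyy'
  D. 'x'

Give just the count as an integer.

3

A → match
B → match
C → match
D → no match
Total matched: 3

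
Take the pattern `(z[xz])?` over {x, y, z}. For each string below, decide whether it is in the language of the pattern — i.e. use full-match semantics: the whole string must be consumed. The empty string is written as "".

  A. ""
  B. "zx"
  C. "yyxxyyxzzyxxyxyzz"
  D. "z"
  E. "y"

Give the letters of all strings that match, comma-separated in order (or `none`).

A, B

A. "" → match
B. "zx" → match
C → no match
D. "z" → no match
E. "y" → no match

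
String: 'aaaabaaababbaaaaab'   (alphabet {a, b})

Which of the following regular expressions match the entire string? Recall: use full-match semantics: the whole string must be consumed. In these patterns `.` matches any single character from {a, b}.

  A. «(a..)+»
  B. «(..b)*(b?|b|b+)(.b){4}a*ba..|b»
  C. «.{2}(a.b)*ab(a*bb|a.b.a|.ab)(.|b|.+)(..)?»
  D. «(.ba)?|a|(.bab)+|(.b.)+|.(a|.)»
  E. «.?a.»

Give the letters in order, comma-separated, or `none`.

A

A → match
B → no match
C → no match
D → no match
E → no match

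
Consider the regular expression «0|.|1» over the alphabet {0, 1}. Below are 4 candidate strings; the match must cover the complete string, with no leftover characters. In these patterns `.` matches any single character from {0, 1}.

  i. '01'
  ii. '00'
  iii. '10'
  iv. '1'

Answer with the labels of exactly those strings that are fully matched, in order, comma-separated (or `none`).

iv

i → no match
ii → no match
iii → no match
iv → match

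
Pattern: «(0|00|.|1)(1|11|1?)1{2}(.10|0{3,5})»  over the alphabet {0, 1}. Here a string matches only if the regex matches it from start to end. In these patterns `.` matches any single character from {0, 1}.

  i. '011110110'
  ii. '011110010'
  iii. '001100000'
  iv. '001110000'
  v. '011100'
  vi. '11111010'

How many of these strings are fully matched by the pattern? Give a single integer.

3

i → no match
ii → no match
iii → match
iv → match
v → no match
vi → match
Total matched: 3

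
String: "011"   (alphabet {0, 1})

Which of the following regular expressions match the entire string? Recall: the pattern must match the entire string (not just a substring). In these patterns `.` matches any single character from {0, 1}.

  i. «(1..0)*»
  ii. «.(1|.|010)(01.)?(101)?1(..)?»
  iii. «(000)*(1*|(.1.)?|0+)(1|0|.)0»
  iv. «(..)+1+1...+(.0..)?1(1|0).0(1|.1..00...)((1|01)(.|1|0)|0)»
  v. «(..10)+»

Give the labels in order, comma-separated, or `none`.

i → no match
ii → match
iii → no match — must end with "0"
iv → no match
v → no match — must end with "10"

ii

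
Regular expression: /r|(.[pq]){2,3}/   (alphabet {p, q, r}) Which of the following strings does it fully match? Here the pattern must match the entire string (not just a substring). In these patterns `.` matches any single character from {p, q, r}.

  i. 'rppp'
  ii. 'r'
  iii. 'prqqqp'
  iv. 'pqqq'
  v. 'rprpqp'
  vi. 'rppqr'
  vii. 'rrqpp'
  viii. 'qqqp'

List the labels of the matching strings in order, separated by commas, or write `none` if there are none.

i, ii, iv, v, viii

i → match
ii → match
iii → no match
iv → match
v → match
vi → no match
vii → no match
viii → match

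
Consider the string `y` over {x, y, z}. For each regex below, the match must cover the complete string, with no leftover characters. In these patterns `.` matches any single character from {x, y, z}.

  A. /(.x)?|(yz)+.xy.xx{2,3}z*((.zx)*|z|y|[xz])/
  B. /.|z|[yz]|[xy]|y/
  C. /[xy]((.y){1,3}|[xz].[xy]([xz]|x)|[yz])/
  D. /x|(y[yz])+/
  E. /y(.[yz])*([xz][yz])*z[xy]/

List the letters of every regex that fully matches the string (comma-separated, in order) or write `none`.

A → no match
B → match
C → no match
D → no match
E → no match

B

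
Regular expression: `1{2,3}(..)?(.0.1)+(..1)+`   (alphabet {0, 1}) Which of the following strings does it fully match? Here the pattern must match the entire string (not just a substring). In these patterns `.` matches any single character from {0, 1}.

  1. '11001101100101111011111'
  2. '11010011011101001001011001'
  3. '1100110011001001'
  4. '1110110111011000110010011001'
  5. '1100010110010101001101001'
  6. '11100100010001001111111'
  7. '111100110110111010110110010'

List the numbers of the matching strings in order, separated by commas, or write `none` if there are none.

2, 3, 4, 6

1 → no match
2 → match
3 → match
4 → match
5 → no match
6 → match
7 → no match — must end with '1'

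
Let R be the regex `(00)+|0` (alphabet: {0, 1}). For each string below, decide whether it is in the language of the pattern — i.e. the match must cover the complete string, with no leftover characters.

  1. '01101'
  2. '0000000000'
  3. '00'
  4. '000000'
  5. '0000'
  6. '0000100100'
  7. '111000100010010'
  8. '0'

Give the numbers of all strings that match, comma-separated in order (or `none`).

1 → no match
2 → match
3 → match
4 → match
5 → match
6 → no match
7 → no match
8 → match

2, 3, 4, 5, 8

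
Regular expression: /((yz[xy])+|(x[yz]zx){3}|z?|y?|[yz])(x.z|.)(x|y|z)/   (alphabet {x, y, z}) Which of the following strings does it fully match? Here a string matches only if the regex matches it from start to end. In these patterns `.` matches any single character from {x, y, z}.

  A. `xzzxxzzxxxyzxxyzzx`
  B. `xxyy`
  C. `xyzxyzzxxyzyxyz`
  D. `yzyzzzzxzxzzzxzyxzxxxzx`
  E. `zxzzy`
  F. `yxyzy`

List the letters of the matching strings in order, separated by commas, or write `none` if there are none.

A → no match
B. `xxyy` → no match
C → no match
D → no match
E. `zxzzy` → match
F. `yxyzy` → match

E, F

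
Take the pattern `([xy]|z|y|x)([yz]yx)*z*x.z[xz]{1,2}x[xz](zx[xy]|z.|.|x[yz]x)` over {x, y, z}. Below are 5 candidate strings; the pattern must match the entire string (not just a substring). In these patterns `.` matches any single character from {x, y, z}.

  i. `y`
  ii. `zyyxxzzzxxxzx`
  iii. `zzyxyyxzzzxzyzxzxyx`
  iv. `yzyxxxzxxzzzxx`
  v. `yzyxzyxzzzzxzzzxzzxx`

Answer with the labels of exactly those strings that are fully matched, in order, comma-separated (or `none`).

i → no match
ii → match
iii → no match
iv → no match
v → match

ii, v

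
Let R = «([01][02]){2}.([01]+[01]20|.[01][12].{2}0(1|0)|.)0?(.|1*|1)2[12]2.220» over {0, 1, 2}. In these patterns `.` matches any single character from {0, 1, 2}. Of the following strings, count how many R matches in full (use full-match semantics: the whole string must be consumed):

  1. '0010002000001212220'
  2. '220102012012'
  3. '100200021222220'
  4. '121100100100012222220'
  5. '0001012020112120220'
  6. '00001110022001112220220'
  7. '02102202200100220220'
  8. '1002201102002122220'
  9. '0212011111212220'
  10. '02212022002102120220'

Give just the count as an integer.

1

1 → no match
2 → no match — must end with '220'
3 → no match
4 → no match
5 → no match
6 → no match
7 → no match
8 → match
9 → no match
10 → no match
Total matched: 1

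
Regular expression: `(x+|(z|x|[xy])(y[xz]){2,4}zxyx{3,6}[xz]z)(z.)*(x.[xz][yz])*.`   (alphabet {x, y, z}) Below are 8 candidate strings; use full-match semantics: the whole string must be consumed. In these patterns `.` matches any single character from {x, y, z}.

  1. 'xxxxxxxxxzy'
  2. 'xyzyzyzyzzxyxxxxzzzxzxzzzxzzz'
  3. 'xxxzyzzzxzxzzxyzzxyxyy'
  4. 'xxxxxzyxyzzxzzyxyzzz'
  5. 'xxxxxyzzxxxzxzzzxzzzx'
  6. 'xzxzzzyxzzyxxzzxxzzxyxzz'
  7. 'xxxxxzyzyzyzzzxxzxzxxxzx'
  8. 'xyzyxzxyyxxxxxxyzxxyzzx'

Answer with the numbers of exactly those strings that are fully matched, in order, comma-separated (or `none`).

1, 2, 3, 4, 5, 6, 7

1 → match
2 → match
3 → match
4 → match
5 → match
6 → match
7 → match
8 → no match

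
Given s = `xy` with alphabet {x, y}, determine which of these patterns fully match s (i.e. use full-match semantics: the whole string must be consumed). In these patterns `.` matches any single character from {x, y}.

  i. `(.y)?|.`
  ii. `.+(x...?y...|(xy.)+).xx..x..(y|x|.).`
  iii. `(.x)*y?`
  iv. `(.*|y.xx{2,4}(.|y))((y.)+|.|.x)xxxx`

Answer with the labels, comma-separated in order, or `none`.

i

i → match
ii → no match
iii → no match
iv → no match — must end with `xxxx`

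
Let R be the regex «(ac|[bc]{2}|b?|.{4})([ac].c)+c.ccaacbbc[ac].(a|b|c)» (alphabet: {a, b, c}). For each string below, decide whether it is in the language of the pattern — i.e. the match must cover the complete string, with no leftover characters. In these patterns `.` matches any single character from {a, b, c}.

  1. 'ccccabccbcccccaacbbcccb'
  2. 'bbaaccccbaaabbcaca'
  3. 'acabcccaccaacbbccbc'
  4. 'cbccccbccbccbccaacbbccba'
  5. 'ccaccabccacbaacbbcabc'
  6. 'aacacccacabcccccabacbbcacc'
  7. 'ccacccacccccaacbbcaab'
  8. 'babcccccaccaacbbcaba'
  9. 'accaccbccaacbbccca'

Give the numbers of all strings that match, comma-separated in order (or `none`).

1, 4, 7, 8, 9

1 → match
2 → no match
3 → no match
4 → match
5 → no match
6 → no match
7 → match
8 → match
9 → match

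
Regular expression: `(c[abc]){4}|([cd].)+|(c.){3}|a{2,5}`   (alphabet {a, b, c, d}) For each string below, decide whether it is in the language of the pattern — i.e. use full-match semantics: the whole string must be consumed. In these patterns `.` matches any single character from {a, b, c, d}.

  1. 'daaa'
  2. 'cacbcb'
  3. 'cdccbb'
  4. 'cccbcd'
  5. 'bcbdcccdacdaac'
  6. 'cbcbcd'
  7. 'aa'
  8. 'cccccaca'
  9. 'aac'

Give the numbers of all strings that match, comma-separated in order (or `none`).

1 → no match
2 → match
3 → no match
4 → match
5 → no match
6 → match
7 → match
8 → match
9 → no match

2, 4, 6, 7, 8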